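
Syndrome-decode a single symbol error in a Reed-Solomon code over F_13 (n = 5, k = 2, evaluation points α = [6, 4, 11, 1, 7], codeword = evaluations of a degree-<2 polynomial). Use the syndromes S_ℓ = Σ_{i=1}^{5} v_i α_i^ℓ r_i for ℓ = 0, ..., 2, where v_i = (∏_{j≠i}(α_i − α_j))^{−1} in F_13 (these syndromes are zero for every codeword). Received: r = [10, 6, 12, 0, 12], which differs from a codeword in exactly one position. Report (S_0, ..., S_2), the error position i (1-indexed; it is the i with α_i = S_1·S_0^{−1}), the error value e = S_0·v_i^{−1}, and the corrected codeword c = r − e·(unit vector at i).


S = (2, 9, 8), error at position 3, error magnitude e = 5, c = [10, 6, 7, 0, 12].

Step 1: column multipliers v_i = (∏_{j≠i}(α_i − α_j))^{−1} mod 13.
  i = 1 (α = 6): (6−4)(6−11)(6−1)(6−7) = 2·(−5)·5·(−1) = 50 ≡ 11, so v_1 = 11^{−1} = 6 (mod 13).
  i = 2 (α = 4): (4−6)(4−11)(4−1)(4−7) = (−2)·(−7)·3·(−3) = −126 ≡ 4, so v_2 = 4^{−1} = 10 (mod 13).
  i = 3 (α = 11): (11−6)(11−4)(11−1)(11−7) = 5·7·10·4 = 1400 ≡ 9, so v_3 = 9^{−1} = 3 (mod 13).
  i = 4 (α = 1): (1−6)(1−4)(1−11)(1−7) = (−5)·(−3)·(−10)·(−6) = 900 ≡ 3, so v_4 = 3^{−1} = 9 (mod 13).
  i = 5 (α = 7): (7−6)(7−4)(7−11)(7−1) = 1·3·(−4)·6 = −72 ≡ 6, so v_5 = 6^{−1} = 11 (mod 13).
  v = [6, 10, 3, 9, 11].
Step 2: syndromes of r = [10, 6, 12, 0, 12] (all sums mod 13).
  S_0 = Σ v_i r_i = 6·10 + 10·6 + 3·12 + 9·0 + 11·12 = 288 ≡ 2.
  S_1 = Σ v_i α_i r_i = 6·6·10 + 10·4·6 + 3·11·12 + 9·1·0 + 11·7·12 = 1920 ≡ 9.
  α_i^2 mod 13 = [10, 3, 4, 1, 10].
  S_2 = Σ v_i α_i^2 r_i = 6·10·10 + 10·3·6 + 3·4·12 + 9·1·0 + 11·10·12 = 2244 ≡ 8.
  S = (2, 9, 8) ≠ 0, so r is not a codeword (an error is present).
Step 3: locate the error. For a single error e at position i, S_ℓ = v_i·e·α_i^ℓ, so α_err = S_1/S_0.
  S_0^{−1} = 2^{−1} = 7 (mod 13), so α_err = 9·7 = 63 ≡ 11 = α_3. Error position i = 3.
  Consistency check: S_2/S_1 = 8·3 = 24 ≡ 11 = α_err ✓ (single-error assumption holds).
Step 4: error magnitude e = S_0/v_3 = S_0·∏_{j≠3}(α_3 − α_j) = 2·9 = 18 ≡ 5 (mod 13).
Step 5: correct position 3: c_3 = r_3 − e = 12 − 5 ≡ 7 (mod 13). Hence c = [10, 6, 7, 0, 12].
  Check: interpolating c through the α_i gives m(x) = 11 + 2·x (degree < 2) with m(α_i) = c_i for every i, so c is indeed a codeword.


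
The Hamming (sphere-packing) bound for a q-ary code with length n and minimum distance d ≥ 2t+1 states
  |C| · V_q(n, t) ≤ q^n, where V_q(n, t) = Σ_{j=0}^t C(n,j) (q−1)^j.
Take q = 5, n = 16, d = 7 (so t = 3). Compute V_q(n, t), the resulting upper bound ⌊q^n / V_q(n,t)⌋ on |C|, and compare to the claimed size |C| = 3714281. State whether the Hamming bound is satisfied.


V_q(n, t) = 37825, q^n = 152587890625, Hamming bound = 4034048, |C| = 3714281 ≤ bound (satisfied).

Step 1: Compute V_q(n, t) = Σ_{j=0}^3 C(n, j) (q−1)^j.
  j = 0: C(16,0)·(4)^0 = 1·1 = 1.
  j = 1: C(16,1)·(4)^1 = 16·4 = 64.
  j = 2: C(16,2)·(4)^2 = 120·16 = 1920.
  j = 3: C(16,3)·(4)^3 = 560·64 = 35840.
  V_q(n, t) = 1 + 64 + 1920 + 35840 = 37825.
Step 2: q^n = 5^16 = 152587890625.
Step 3: Hamming bound ⌊q^n / V_q(n,t)⌋ = ⌊152587890625/37825⌋ = 4034048.
Step 4: Compare |C| = 3714281 to 4034048: satisfied.
The claimed |C| lies below the Hamming bound.


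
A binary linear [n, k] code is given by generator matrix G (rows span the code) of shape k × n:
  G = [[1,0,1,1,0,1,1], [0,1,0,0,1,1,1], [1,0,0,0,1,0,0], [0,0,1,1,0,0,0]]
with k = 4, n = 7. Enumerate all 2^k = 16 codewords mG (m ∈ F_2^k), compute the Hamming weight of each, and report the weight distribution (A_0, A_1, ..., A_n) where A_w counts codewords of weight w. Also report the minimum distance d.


Weight distribution: A_0 = 1, A_1 = 1, A_2 = 2, A_3 = 4, A_4 = 3, A_5 = 3, A_6 = 2. Minimum distance d = 1.

Enumerate all 2^4 = 16 messages m ∈ F_2^4.
For each, compute codeword c = mG in F_2^7, then tally its weight.
  m = 0000 → c = 0000000, weight = 0.
  m = 1000 → c = 1011011, weight = 5.
  m = 0100 → c = 0100111, weight = 4.
  m = 1100 → c = 1111100, weight = 5.
  m = 0010 → c = 1000100, weight = 2.
  m = 1010 → c = 0011111, weight = 5.
  m = 0110 → c = 1100011, weight = 4.
  m = 1110 → c = 0111000, weight = 3.
  m = 0001 → c = 0011000, weight = 2.
  m = 1001 → c = 1000011, weight = 3.
  m = 0101 → c = 0111111, weight = 6.
  m = 1101 → c = 1100100, weight = 3.
  m = 0011 → c = 1011100, weight = 4.
  m = 1011 → c = 0000111, weight = 3.
  m = 0111 → c = 1111011, weight = 6.
  m = 1111 → c = 0100000, weight = 1.
Tally weights:
  weight 0: 1 codewords.
  weight 1: 1 codewords.
  weight 2: 2 codewords.
  weight 3: 4 codewords.
  weight 4: 3 codewords.
  weight 5: 3 codewords.
  weight 6: 2 codewords.
Minimum distance d = smallest w > 0 with A_w > 0 = 1.
Sanity: Σ A_w = 16 = 2^4 = 16 ✓.


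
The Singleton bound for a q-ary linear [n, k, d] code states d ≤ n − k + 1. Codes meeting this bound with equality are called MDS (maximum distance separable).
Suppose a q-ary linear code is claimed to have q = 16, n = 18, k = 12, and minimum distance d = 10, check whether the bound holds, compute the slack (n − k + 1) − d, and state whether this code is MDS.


Singleton RHS = n − k + 1 = 7, slack = -3, bound violated (no such code; not MDS).

Singleton bound: d ≤ n − k + 1.
Here n = 18, k = 12, so n − k + 1 = 7.
Given d = 10, check d ≤ 7: NO.
Slack = (n − k + 1) − d = -3.
The slack is negative: d = 10 exceeds n − k + 1 = 7 by 3, so the Singleton bound is violated and no linear [18, 12, 10]_16 code can exist. In particular it is not MDS (MDS requires d = n − k + 1 exactly).
Description: the claimed parameters are [18, 12, 10]_16; such a code would be impossible (violates the Singleton bound).


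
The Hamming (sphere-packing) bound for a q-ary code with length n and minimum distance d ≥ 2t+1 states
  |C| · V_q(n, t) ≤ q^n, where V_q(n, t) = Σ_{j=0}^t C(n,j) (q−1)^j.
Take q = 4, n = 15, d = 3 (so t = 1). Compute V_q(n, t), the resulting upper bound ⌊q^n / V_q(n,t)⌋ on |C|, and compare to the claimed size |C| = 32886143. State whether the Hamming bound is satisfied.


V_q(n, t) = 46, q^n = 1073741824, Hamming bound = 23342213, |C| = 32886143 > bound (violated).

Step 1: Compute V_q(n, t) = Σ_{j=0}^1 C(n, j) (q−1)^j.
  j = 0: C(15,0)·(3)^0 = 1·1 = 1.
  j = 1: C(15,1)·(3)^1 = 15·3 = 45.
  V_q(n, t) = 1 + 45 = 46.
Step 2: q^n = 4^15 = 1073741824.
Step 3: Hamming bound ⌊q^n / V_q(n,t)⌋ = ⌊1073741824/46⌋ = 23342213.
Step 4: Compare |C| = 32886143 to 23342213: violated.
The claimed |C| lies above the Hamming bound, so no 4-ary code of length 15 with d ≥ 3 can have 32886143 codewords.


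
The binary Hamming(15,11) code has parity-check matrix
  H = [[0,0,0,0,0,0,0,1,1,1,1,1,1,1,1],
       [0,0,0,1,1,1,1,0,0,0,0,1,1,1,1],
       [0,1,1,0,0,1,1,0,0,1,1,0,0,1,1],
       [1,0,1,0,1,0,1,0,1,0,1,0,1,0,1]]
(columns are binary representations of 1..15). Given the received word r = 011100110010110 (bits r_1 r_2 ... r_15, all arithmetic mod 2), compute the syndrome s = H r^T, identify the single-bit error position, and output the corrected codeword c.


s = (0, 0, 1, 0)^T, error position = 2, corrected codeword c = 001100110010110

Compute s = H r^T mod 2 one row at a time:
  s_1 = 1 + 0 + 0 + 1 + 0 + 1 + 1 + 0 = 4 ≡ 0 (mod 2).
  s_2 = 1 + 0 + 0 + 1 + 0 + 1 + 1 + 0 = 4 ≡ 0 (mod 2).
  s_3 = 1 + 1 + 0 + 1 + 0 + 1 + 1 + 0 = 5 ≡ 1 (mod 2).
  s_4 = 0 + 1 + 0 + 1 + 0 + 1 + 1 + 0 = 4 ≡ 0 (mod 2).
s = (0, 0, 1, 0)^T — this equals column 2 of H (binary 0010), so error is at position 2.
Correct: flip bit 2 of r = 011100110010110 to get c = 001100110010110.


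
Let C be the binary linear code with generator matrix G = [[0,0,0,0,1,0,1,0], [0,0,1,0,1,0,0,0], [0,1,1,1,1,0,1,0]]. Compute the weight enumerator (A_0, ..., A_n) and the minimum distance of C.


Weight distribution: A_0 = 1, A_2 = 3, A_3 = 3, A_5 = 1. Minimum distance d = 2.

Enumerate all 2^3 = 8 messages m ∈ F_2^3.
For each, compute codeword c = mG in F_2^8, then tally its weight.
  m = 000 → c = 00000000, weight = 0.
  m = 100 → c = 00001010, weight = 2.
  m = 010 → c = 00101000, weight = 2.
  m = 110 → c = 00100010, weight = 2.
  m = 001 → c = 01111010, weight = 5.
  m = 101 → c = 01110000, weight = 3.
  m = 011 → c = 01010010, weight = 3.
  m = 111 → c = 01011000, weight = 3.
Tally weights:
  weight 0: 1 codewords.
  weight 2: 3 codewords.
  weight 3: 3 codewords.
  weight 5: 1 codewords.
Minimum distance d = smallest w > 0 with A_w > 0 = 2.
Sanity: Σ A_w = 8 = 2^3 = 8 ✓.


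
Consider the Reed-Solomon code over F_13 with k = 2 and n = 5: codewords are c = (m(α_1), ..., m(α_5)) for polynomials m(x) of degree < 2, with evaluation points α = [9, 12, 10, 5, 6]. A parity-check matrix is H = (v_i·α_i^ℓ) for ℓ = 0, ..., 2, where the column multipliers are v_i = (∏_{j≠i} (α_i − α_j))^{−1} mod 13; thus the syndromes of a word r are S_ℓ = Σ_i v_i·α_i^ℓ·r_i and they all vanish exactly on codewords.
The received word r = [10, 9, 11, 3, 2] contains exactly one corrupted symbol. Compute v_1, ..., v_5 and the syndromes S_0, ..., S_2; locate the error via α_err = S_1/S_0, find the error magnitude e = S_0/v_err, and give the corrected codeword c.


S = (5, 6, 2), error at position 1, error magnitude e = 11, c = [12, 9, 11, 3, 2].

Step 1: column multipliers v_i = (∏_{j≠i}(α_i − α_j))^{−1} mod 13.
  i = 1 (α = 9): (9−12)(9−10)(9−5)(9−6) = (−3)·(−1)·4·3 = 36 ≡ 10, so v_1 = 10^{−1} = 4 (mod 13).
  i = 2 (α = 12): (12−9)(12−10)(12−5)(12−6) = 3·2·7·6 = 252 ≡ 5, so v_2 = 5^{−1} = 8 (mod 13).
  i = 3 (α = 10): (10−9)(10−12)(10−5)(10−6) = 1·(−2)·5·4 = −40 ≡ 12, so v_3 = 12^{−1} = 12 (mod 13).
  i = 4 (α = 5): (5−9)(5−12)(5−10)(5−6) = (−4)·(−7)·(−5)·(−1) = 140 ≡ 10, so v_4 = 10^{−1} = 4 (mod 13).
  i = 5 (α = 6): (6−9)(6−12)(6−10)(6−5) = (−3)·(−6)·(−4)·1 = −72 ≡ 6, so v_5 = 6^{−1} = 11 (mod 13).
  v = [4, 8, 12, 4, 11].
Step 2: syndromes of r = [10, 9, 11, 3, 2] (all sums mod 13).
  S_0 = Σ v_i r_i = 4·10 + 8·9 + 12·11 + 4·3 + 11·2 = 278 ≡ 5.
  S_1 = Σ v_i α_i r_i = 4·9·10 + 8·12·9 + 12·10·11 + 4·5·3 + 11·6·2 = 2736 ≡ 6.
  α_i^2 mod 13 = [3, 1, 9, 12, 10].
  S_2 = Σ v_i α_i^2 r_i = 4·3·10 + 8·1·9 + 12·9·11 + 4·12·3 + 11·10·2 = 1744 ≡ 2.
  S = (5, 6, 2) ≠ 0, so r is not a codeword (an error is present).
Step 3: locate the error. For a single error e at position i, S_ℓ = v_i·e·α_i^ℓ, so α_err = S_1/S_0.
  S_0^{−1} = 5^{−1} = 8 (mod 13), so α_err = 6·8 = 48 ≡ 9 = α_1. Error position i = 1.
  Consistency check: S_2/S_1 = 2·11 = 22 ≡ 9 = α_err ✓ (single-error assumption holds).
Step 4: error magnitude e = S_0/v_1 = S_0·∏_{j≠1}(α_1 − α_j) = 5·10 = 50 ≡ 11 (mod 13).
Step 5: correct position 1: c_1 = r_1 − e = 10 − 11 ≡ 12 (mod 13). Hence c = [12, 9, 11, 3, 2].
  Check: interpolating c through the α_i gives m(x) = 8 + 12·x (degree < 2) with m(α_i) = c_i for every i, so c is indeed a codeword.


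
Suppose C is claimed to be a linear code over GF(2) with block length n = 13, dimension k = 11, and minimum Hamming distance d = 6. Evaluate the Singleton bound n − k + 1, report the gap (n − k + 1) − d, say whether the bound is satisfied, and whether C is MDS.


Singleton RHS = n − k + 1 = 3, slack = -3, bound violated (no such code; not MDS).

Singleton bound: d ≤ n − k + 1.
Here n = 13, k = 11, so n − k + 1 = 3.
Given d = 6, check d ≤ 3: NO.
Slack = (n − k + 1) − d = -3.
The slack is negative: d = 6 exceeds n − k + 1 = 3 by 3, so the Singleton bound is violated and no linear [13, 11, 6]_2 code can exist. In particular it is not MDS (MDS requires d = n − k + 1 exactly).
Description: the claimed parameters are [13, 11, 6]_2; such a code would be impossible (violates the Singleton bound).


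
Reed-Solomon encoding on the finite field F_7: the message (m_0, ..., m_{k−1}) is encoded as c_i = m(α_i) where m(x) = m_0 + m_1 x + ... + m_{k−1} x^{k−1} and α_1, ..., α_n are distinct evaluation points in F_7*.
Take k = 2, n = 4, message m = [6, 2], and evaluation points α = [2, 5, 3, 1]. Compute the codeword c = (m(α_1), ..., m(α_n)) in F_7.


c = [3, 2, 5, 1]

Message polynomial: m(x) = 6 + 2·x (mod 7).
For each evaluation point α_i, compute m(α_i) mod 7:
  α_1 = 2: Horner steps 2 → 3, so m(2) = 3.
  α_2 = 5: Horner steps 2 → 2, so m(5) = 2.
  α_3 = 3: Horner steps 2 → 5, so m(3) = 5.
  α_4 = 1: Horner steps 2 → 1, so m(1) = 1.
Codeword c = [3, 2, 5, 1] ∈ F_7^4.


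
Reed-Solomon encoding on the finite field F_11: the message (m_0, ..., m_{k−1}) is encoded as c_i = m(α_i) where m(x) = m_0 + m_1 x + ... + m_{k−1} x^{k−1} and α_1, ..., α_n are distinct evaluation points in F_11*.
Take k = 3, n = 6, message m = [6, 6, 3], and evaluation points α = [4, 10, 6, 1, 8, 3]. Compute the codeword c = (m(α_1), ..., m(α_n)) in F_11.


c = [1, 3, 7, 4, 4, 7]

Message polynomial: m(x) = 6 + 6·x + 3·x^2 (mod 11).
For each evaluation point α_i, compute m(α_i) mod 11:
  α_1 = 4: Horner steps 3 → 7 → 1, so m(4) = 1.
  α_2 = 10: Horner steps 3 → 3 → 3, so m(10) = 3.
  α_3 = 6: Horner steps 3 → 2 → 7, so m(6) = 7.
  α_4 = 1: Horner steps 3 → 9 → 4, so m(1) = 4.
  α_5 = 8: Horner steps 3 → 8 → 4, so m(8) = 4.
  α_6 = 3: Horner steps 3 → 4 → 7, so m(3) = 7.
Codeword c = [1, 3, 7, 4, 4, 7] ∈ F_11^6.


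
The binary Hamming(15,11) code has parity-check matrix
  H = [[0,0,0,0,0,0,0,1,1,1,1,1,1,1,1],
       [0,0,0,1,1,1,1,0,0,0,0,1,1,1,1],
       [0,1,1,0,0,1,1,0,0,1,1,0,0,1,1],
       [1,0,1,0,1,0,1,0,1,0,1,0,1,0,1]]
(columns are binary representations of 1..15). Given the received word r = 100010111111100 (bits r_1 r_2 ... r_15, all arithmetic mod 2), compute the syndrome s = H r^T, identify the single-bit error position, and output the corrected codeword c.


s = (0, 0, 1, 0)^T, error position = 2, corrected codeword c = 110010111111100

Compute s = H r^T mod 2 one row at a time:
  s_1 = 1 + 1 + 1 + 1 + 1 + 1 + 0 + 0 = 6 ≡ 0 (mod 2).
  s_2 = 0 + 1 + 0 + 1 + 1 + 1 + 0 + 0 = 4 ≡ 0 (mod 2).
  s_3 = 0 + 0 + 0 + 1 + 1 + 1 + 0 + 0 = 3 ≡ 1 (mod 2).
  s_4 = 1 + 0 + 1 + 1 + 1 + 1 + 1 + 0 = 6 ≡ 0 (mod 2).
s = (0, 0, 1, 0)^T — this equals column 2 of H (binary 0010), so error is at position 2.
Correct: flip bit 2 of r = 100010111111100 to get c = 110010111111100.


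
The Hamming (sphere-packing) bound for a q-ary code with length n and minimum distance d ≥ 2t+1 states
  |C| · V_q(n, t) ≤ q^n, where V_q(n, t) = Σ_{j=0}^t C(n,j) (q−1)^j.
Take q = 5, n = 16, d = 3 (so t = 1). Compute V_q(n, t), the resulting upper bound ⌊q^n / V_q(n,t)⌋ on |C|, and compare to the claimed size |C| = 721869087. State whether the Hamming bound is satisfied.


V_q(n, t) = 65, q^n = 152587890625, Hamming bound = 2347506009, |C| = 721869087 ≤ bound (satisfied).

Step 1: Compute V_q(n, t) = Σ_{j=0}^1 C(n, j) (q−1)^j.
  j = 0: C(16,0)·(4)^0 = 1·1 = 1.
  j = 1: C(16,1)·(4)^1 = 16·4 = 64.
  V_q(n, t) = 1 + 64 = 65.
Step 2: q^n = 5^16 = 152587890625.
Step 3: Hamming bound ⌊q^n / V_q(n,t)⌋ = ⌊152587890625/65⌋ = 2347506009.
Step 4: Compare |C| = 721869087 to 2347506009: satisfied.
The claimed |C| lies below the Hamming bound.


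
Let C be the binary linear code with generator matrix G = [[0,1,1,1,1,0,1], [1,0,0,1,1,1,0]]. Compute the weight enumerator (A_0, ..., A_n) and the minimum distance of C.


Weight distribution: A_0 = 1, A_4 = 1, A_5 = 2. Minimum distance d = 4.

Enumerate all 2^2 = 4 messages m ∈ F_2^2.
For each, compute codeword c = mG in F_2^7, then tally its weight.
  m = 00 → c = 0000000, weight = 0.
  m = 10 → c = 0111101, weight = 5.
  m = 01 → c = 1001110, weight = 4.
  m = 11 → c = 1110011, weight = 5.
Tally weights:
  weight 0: 1 codewords.
  weight 4: 1 codewords.
  weight 5: 2 codewords.
Minimum distance d = smallest w > 0 with A_w > 0 = 4.
Sanity: Σ A_w = 4 = 2^2 = 4 ✓.


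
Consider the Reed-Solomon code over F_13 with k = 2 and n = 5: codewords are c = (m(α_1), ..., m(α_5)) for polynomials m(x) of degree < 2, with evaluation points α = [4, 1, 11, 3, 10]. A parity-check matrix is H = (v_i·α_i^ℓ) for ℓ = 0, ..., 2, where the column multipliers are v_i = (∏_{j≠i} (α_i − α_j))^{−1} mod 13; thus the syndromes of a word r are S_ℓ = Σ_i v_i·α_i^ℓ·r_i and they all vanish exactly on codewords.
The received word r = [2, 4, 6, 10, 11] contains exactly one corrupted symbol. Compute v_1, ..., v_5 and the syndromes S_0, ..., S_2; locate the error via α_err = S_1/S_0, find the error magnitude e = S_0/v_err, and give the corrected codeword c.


S = (11, 7, 8), error at position 4, error magnitude e = 3, c = [2, 4, 6, 7, 11].

Step 1: column multipliers v_i = (∏_{j≠i}(α_i − α_j))^{−1} mod 13.
  i = 1 (α = 4): (4−1)(4−11)(4−3)(4−10) = 3·(−7)·1·(−6) = 126 ≡ 9, so v_1 = 9^{−1} = 3 (mod 13).
  i = 2 (α = 1): (1−4)(1−11)(1−3)(1−10) = (−3)·(−10)·(−2)·(−9) = 540 ≡ 7, so v_2 = 7^{−1} = 2 (mod 13).
  i = 3 (α = 11): (11−4)(11−1)(11−3)(11−10) = 7·10·8·1 = 560 ≡ 1, so v_3 = 1^{−1} = 1 (mod 13).
  i = 4 (α = 3): (3−4)(3−1)(3−11)(3−10) = (−1)·2·(−8)·(−7) = −112 ≡ 5, so v_4 = 5^{−1} = 8 (mod 13).
  i = 5 (α = 10): (10−4)(10−1)(10−11)(10−3) = 6·9·(−1)·7 = −378 ≡ 12, so v_5 = 12^{−1} = 12 (mod 13).
  v = [3, 2, 1, 8, 12].
Step 2: syndromes of r = [2, 4, 6, 10, 11] (all sums mod 13).
  S_0 = Σ v_i r_i = 3·2 + 2·4 + 1·6 + 8·10 + 12·11 = 232 ≡ 11.
  S_1 = Σ v_i α_i r_i = 3·4·2 + 2·1·4 + 1·11·6 + 8·3·10 + 12·10·11 = 1658 ≡ 7.
  α_i^2 mod 13 = [3, 1, 4, 9, 9].
  S_2 = Σ v_i α_i^2 r_i = 3·3·2 + 2·1·4 + 1·4·6 + 8·9·10 + 12·9·11 = 1958 ≡ 8.
  S = (11, 7, 8) ≠ 0, so r is not a codeword (an error is present).
Step 3: locate the error. For a single error e at position i, S_ℓ = v_i·e·α_i^ℓ, so α_err = S_1/S_0.
  S_0^{−1} = 11^{−1} = 6 (mod 13), so α_err = 7·6 = 42 ≡ 3 = α_4. Error position i = 4.
  Consistency check: S_2/S_1 = 8·2 = 16 ≡ 3 = α_err ✓ (single-error assumption holds).
Step 4: error magnitude e = S_0/v_4 = S_0·∏_{j≠4}(α_4 − α_j) = 11·5 = 55 ≡ 3 (mod 13).
Step 5: correct position 4: c_4 = r_4 − e = 10 − 3 ≡ 7 (mod 13). Hence c = [2, 4, 6, 7, 11].
  Check: interpolating c through the α_i gives m(x) = 9 + 8·x (degree < 2) with m(α_i) = c_i for every i, so c is indeed a codeword.


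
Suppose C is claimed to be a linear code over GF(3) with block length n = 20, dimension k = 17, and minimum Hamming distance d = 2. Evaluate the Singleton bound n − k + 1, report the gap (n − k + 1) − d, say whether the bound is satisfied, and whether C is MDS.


Singleton RHS = n − k + 1 = 4, slack = 2, bound satisfied, not MDS.

Singleton bound: d ≤ n − k + 1.
Here n = 20, k = 17, so n − k + 1 = 4.
Given d = 2, check d ≤ 4: YES.
Slack = (n − k + 1) − d = 2.
The code is NOT MDS (slack = 2 > 0).
Description: the claimed parameters are [20, 17, 2]_3; such a code would be non-MDS.


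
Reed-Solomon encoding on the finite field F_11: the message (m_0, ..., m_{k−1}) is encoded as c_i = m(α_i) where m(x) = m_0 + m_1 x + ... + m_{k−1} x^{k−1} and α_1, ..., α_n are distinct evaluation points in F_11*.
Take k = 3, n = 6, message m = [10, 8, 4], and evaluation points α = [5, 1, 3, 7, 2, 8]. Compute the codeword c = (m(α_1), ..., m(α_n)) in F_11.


c = [7, 0, 4, 9, 9, 0]

Message polynomial: m(x) = 10 + 8·x + 4·x^2 (mod 11).
For each evaluation point α_i, compute m(α_i) mod 11:
  α_1 = 5: Horner steps 4 → 6 → 7, so m(5) = 7.
  α_2 = 1: Horner steps 4 → 1 → 0, so m(1) = 0.
  α_3 = 3: Horner steps 4 → 9 → 4, so m(3) = 4.
  α_4 = 7: Horner steps 4 → 3 → 9, so m(7) = 9.
  α_5 = 2: Horner steps 4 → 5 → 9, so m(2) = 9.
  α_6 = 8: Horner steps 4 → 7 → 0, so m(8) = 0.
Codeword c = [7, 0, 4, 9, 9, 0] ∈ F_11^6.


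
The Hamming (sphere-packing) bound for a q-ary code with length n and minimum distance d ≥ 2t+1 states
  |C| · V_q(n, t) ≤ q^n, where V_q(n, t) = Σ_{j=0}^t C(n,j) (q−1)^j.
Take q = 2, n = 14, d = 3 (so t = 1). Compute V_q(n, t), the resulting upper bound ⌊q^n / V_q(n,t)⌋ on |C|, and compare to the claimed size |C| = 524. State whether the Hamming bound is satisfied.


V_q(n, t) = 15, q^n = 16384, Hamming bound = 1092, |C| = 524 ≤ bound (satisfied).

Step 1: Compute V_q(n, t) = Σ_{j=0}^1 C(n, j) (q−1)^j.
  j = 0: C(14,0)·(1)^0 = 1·1 = 1.
  j = 1: C(14,1)·(1)^1 = 14·1 = 14.
  V_q(n, t) = 1 + 14 = 15.
Step 2: q^n = 2^14 = 16384.
Step 3: Hamming bound ⌊q^n / V_q(n,t)⌋ = ⌊16384/15⌋ = 1092.
Step 4: Compare |C| = 524 to 1092: satisfied.
The claimed |C| lies below the Hamming bound.


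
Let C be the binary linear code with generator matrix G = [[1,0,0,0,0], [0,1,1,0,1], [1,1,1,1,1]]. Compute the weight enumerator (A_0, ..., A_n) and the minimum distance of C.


Weight distribution: A_0 = 1, A_1 = 2, A_2 = 1, A_3 = 1, A_4 = 2, A_5 = 1. Minimum distance d = 1.

Enumerate all 2^3 = 8 messages m ∈ F_2^3.
For each, compute codeword c = mG in F_2^5, then tally its weight.
  m = 000 → c = 00000, weight = 0.
  m = 100 → c = 10000, weight = 1.
  m = 010 → c = 01101, weight = 3.
  m = 110 → c = 11101, weight = 4.
  m = 001 → c = 11111, weight = 5.
  m = 101 → c = 01111, weight = 4.
  m = 011 → c = 10010, weight = 2.
  m = 111 → c = 00010, weight = 1.
Tally weights:
  weight 0: 1 codewords.
  weight 1: 2 codewords.
  weight 2: 1 codewords.
  weight 3: 1 codewords.
  weight 4: 2 codewords.
  weight 5: 1 codewords.
Minimum distance d = smallest w > 0 with A_w > 0 = 1.
Sanity: Σ A_w = 8 = 2^3 = 8 ✓.


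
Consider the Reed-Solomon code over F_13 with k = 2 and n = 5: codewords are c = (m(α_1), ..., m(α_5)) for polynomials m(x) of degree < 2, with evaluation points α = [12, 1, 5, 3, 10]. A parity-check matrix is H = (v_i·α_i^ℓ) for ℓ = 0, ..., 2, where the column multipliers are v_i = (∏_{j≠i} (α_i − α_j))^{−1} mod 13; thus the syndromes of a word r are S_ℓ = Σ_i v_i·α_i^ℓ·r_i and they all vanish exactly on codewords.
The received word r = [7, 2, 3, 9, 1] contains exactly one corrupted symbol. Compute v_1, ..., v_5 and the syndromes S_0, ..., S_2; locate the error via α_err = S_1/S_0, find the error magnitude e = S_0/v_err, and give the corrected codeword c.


S = (8, 5, 8), error at position 1, error magnitude e = 12, c = [8, 2, 3, 9, 1].

Step 1: column multipliers v_i = (∏_{j≠i}(α_i − α_j))^{−1} mod 13.
  i = 1 (α = 12): (12−1)(12−5)(12−3)(12−10) = 11·7·9·2 = 1386 ≡ 8, so v_1 = 8^{−1} = 5 (mod 13).
  i = 2 (α = 1): (1−12)(1−5)(1−3)(1−10) = (−11)·(−4)·(−2)·(−9) = 792 ≡ 12, so v_2 = 12^{−1} = 12 (mod 13).
  i = 3 (α = 5): (5−12)(5−1)(5−3)(5−10) = (−7)·4·2·(−5) = 280 ≡ 7, so v_3 = 7^{−1} = 2 (mod 13).
  i = 4 (α = 3): (3−12)(3−1)(3−5)(3−10) = (−9)·2·(−2)·(−7) = −252 ≡ 8, so v_4 = 8^{−1} = 5 (mod 13).
  i = 5 (α = 10): (10−12)(10−1)(10−5)(10−3) = (−2)·9·5·7 = −630 ≡ 7, so v_5 = 7^{−1} = 2 (mod 13).
  v = [5, 12, 2, 5, 2].
Step 2: syndromes of r = [7, 2, 3, 9, 1] (all sums mod 13).
  S_0 = Σ v_i r_i = 5·7 + 12·2 + 2·3 + 5·9 + 2·1 = 112 ≡ 8.
  S_1 = Σ v_i α_i r_i = 5·12·7 + 12·1·2 + 2·5·3 + 5·3·9 + 2·10·1 = 629 ≡ 5.
  α_i^2 mod 13 = [1, 1, 12, 9, 9].
  S_2 = Σ v_i α_i^2 r_i = 5·1·7 + 12·1·2 + 2·12·3 + 5·9·9 + 2·9·1 = 554 ≡ 8.
  S = (8, 5, 8) ≠ 0, so r is not a codeword (an error is present).
Step 3: locate the error. For a single error e at position i, S_ℓ = v_i·e·α_i^ℓ, so α_err = S_1/S_0.
  S_0^{−1} = 8^{−1} = 5 (mod 13), so α_err = 5·5 = 25 ≡ 12 = α_1. Error position i = 1.
  Consistency check: S_2/S_1 = 8·8 = 64 ≡ 12 = α_err ✓ (single-error assumption holds).
Step 4: error magnitude e = S_0/v_1 = S_0·∏_{j≠1}(α_1 − α_j) = 8·8 = 64 ≡ 12 (mod 13).
Step 5: correct position 1: c_1 = r_1 − e = 7 − 12 ≡ 8 (mod 13). Hence c = [8, 2, 3, 9, 1].
  Check: interpolating c through the α_i gives m(x) = 5 + 10·x (degree < 2) with m(α_i) = c_i for every i, so c is indeed a codeword.


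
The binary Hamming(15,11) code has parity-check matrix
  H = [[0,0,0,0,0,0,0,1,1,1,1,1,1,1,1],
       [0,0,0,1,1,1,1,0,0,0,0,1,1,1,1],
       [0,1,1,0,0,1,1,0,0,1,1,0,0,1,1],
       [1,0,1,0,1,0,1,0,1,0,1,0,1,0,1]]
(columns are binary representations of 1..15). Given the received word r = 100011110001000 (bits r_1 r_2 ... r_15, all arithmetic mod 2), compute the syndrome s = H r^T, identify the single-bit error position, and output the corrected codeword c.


s = (0, 0, 0, 1)^T, error position = 1, corrected codeword c = 000011110001000

Compute s = H r^T mod 2 one row at a time:
  s_1 = 1 + 0 + 0 + 0 + 1 + 0 + 0 + 0 = 2 ≡ 0 (mod 2).
  s_2 = 0 + 1 + 1 + 1 + 1 + 0 + 0 + 0 = 4 ≡ 0 (mod 2).
  s_3 = 0 + 0 + 1 + 1 + 0 + 0 + 0 + 0 = 2 ≡ 0 (mod 2).
  s_4 = 1 + 0 + 1 + 1 + 0 + 0 + 0 + 0 = 3 ≡ 1 (mod 2).
s = (0, 0, 0, 1)^T — this equals column 1 of H (binary 0001), so error is at position 1.
Correct: flip bit 1 of r = 100011110001000 to get c = 000011110001000.


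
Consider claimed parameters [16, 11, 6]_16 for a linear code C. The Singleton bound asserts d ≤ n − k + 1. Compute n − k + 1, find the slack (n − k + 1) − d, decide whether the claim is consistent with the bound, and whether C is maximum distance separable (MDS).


Singleton RHS = n − k + 1 = 6, slack = 0, bound satisfied, MDS.

Singleton bound: d ≤ n − k + 1.
Here n = 16, k = 11, so n − k + 1 = 6.
Given d = 6, check d ≤ 6: YES.
Slack = (n − k + 1) − d = 0.
The code is MDS (slack = 0).
Description: the claimed parameters are [16, 11, 6]_16; such a code would be MDS (meets Singleton bound).


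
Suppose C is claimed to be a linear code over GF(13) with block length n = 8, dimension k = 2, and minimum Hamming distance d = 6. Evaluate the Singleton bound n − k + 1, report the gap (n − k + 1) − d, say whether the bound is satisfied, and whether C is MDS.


Singleton RHS = n − k + 1 = 7, slack = 1, bound satisfied, not MDS.

Singleton bound: d ≤ n − k + 1.
Here n = 8, k = 2, so n − k + 1 = 7.
Given d = 6, check d ≤ 7: YES.
Slack = (n − k + 1) − d = 1.
The code is NOT MDS (slack = 1 > 0).
Description: the claimed parameters are [8, 2, 6]_13; such a code would be non-MDS.


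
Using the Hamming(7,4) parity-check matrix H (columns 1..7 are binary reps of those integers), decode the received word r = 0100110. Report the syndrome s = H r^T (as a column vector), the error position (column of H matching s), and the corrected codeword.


s = (0, 0, 1)^T, error position = 1, corrected codeword c = 1100110

Compute s = H r^T mod 2 one row at a time:
  s_1 = 0 + 1 + 1 + 0 = 2 ≡ 0 (mod 2).
  s_2 = 1 + 0 + 1 + 0 = 2 ≡ 0 (mod 2).
  s_3 = 0 + 0 + 1 + 0 = 1 ≡ 1 (mod 2).
s = (0, 0, 1)^T — this equals column 1 of H (binary 001), so error is at position 1.
Correct: flip bit 1 of r = 0100110 to get c = 1100110.


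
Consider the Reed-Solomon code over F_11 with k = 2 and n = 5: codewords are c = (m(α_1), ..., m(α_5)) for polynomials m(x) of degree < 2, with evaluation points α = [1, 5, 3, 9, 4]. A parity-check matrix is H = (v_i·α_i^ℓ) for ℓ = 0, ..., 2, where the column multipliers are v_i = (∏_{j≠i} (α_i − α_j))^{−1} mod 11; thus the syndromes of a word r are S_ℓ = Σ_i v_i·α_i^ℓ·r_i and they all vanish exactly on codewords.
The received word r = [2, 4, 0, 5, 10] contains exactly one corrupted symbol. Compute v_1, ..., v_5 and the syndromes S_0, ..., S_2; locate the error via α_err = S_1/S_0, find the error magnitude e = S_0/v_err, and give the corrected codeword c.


S = (6, 8, 7), error at position 2, error magnitude e = 6, c = [2, 9, 0, 5, 10].

Step 1: column multipliers v_i = (∏_{j≠i}(α_i − α_j))^{−1} mod 11.
  i = 1 (α = 1): (1−5)(1−3)(1−9)(1−4) = (−4)·(−2)·(−8)·(−3) = 192 ≡ 5, so v_1 = 5^{−1} = 9 (mod 11).
  i = 2 (α = 5): (5−1)(5−3)(5−9)(5−4) = 4·2·(−4)·1 = −32 ≡ 1, so v_2 = 1^{−1} = 1 (mod 11).
  i = 3 (α = 3): (3−1)(3−5)(3−9)(3−4) = 2·(−2)·(−6)·(−1) = −24 ≡ 9, so v_3 = 9^{−1} = 5 (mod 11).
  i = 4 (α = 9): (9−1)(9−5)(9−3)(9−4) = 8·4·6·5 = 960 ≡ 3, so v_4 = 3^{−1} = 4 (mod 11).
  i = 5 (α = 4): (4−1)(4−5)(4−3)(4−9) = 3·(−1)·1·(−5) = 15 ≡ 4, so v_5 = 4^{−1} = 3 (mod 11).
  v = [9, 1, 5, 4, 3].
Step 2: syndromes of r = [2, 4, 0, 5, 10] (all sums mod 11).
  S_0 = Σ v_i r_i = 9·2 + 1·4 + 5·0 + 4·5 + 3·10 = 72 ≡ 6.
  S_1 = Σ v_i α_i r_i = 9·1·2 + 1·5·4 + 5·3·0 + 4·9·5 + 3·4·10 = 338 ≡ 8.
  α_i^2 mod 11 = [1, 3, 9, 4, 5].
  S_2 = Σ v_i α_i^2 r_i = 9·1·2 + 1·3·4 + 5·9·0 + 4·4·5 + 3·5·10 = 260 ≡ 7.
  S = (6, 8, 7) ≠ 0, so r is not a codeword (an error is present).
Step 3: locate the error. For a single error e at position i, S_ℓ = v_i·e·α_i^ℓ, so α_err = S_1/S_0.
  S_0^{−1} = 6^{−1} = 2 (mod 11), so α_err = 8·2 = 16 ≡ 5 = α_2. Error position i = 2.
  Consistency check: S_2/S_1 = 7·7 = 49 ≡ 5 = α_err ✓ (single-error assumption holds).
Step 4: error magnitude e = S_0/v_2 = S_0·∏_{j≠2}(α_2 − α_j) = 6·1 = 6 ≡ 6 (mod 11).
Step 5: correct position 2: c_2 = r_2 − e = 4 − 6 ≡ 9 (mod 11). Hence c = [2, 9, 0, 5, 10].
  Check: interpolating c through the α_i gives m(x) = 3 + 10·x (degree < 2) with m(α_i) = c_i for every i, so c is indeed a codeword.


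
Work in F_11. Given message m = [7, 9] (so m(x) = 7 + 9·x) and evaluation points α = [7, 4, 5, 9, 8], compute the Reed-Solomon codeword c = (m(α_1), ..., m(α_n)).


c = [4, 10, 8, 0, 2]

Message polynomial: m(x) = 7 + 9·x (mod 11).
For each evaluation point α_i, compute m(α_i) mod 11:
  α_1 = 7: Horner steps 9 → 4, so m(7) = 4.
  α_2 = 4: Horner steps 9 → 10, so m(4) = 10.
  α_3 = 5: Horner steps 9 → 8, so m(5) = 8.
  α_4 = 9: Horner steps 9 → 0, so m(9) = 0.
  α_5 = 8: Horner steps 9 → 2, so m(8) = 2.
Codeword c = [4, 10, 8, 0, 2] ∈ F_11^5.


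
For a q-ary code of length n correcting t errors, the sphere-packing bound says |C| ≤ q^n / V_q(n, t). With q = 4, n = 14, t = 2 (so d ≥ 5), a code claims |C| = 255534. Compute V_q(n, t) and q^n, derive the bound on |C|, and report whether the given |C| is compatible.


V_q(n, t) = 862, q^n = 268435456, Hamming bound = 311410, |C| = 255534 ≤ bound (satisfied).

Step 1: Compute V_q(n, t) = Σ_{j=0}^2 C(n, j) (q−1)^j.
  j = 0: C(14,0)·(3)^0 = 1·1 = 1.
  j = 1: C(14,1)·(3)^1 = 14·3 = 42.
  j = 2: C(14,2)·(3)^2 = 91·9 = 819.
  V_q(n, t) = 1 + 42 + 819 = 862.
Step 2: q^n = 4^14 = 268435456.
Step 3: Hamming bound ⌊q^n / V_q(n,t)⌋ = ⌊268435456/862⌋ = 311410.
Step 4: Compare |C| = 255534 to 311410: satisfied.
The claimed |C| lies below the Hamming bound.


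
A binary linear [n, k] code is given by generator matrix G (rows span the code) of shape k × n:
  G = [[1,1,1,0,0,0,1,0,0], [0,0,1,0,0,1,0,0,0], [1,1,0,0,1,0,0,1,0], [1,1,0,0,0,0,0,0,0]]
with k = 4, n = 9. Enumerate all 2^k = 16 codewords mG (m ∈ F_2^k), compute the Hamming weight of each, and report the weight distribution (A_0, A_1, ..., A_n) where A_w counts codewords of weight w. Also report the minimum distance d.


Weight distribution: A_0 = 1, A_2 = 5, A_4 = 7, A_6 = 3. Minimum distance d = 2.

Enumerate all 2^4 = 16 messages m ∈ F_2^4.
For each, compute codeword c = mG in F_2^9, then tally its weight.
  m = 0000 → c = 000000000, weight = 0.
  m = 1000 → c = 111000100, weight = 4.
  m = 0100 → c = 001001000, weight = 2.
  m = 1100 → c = 110001100, weight = 4.
  m = 0010 → c = 110010010, weight = 4.
  m = 1010 → c = 001010110, weight = 4.
  m = 0110 → c = 111011010, weight = 6.
  m = 1110 → c = 000011110, weight = 4.
  m = 0001 → c = 110000000, weight = 2.
  m = 1001 → c = 001000100, weight = 2.
  m = 0101 → c = 111001000, weight = 4.
  m = 1101 → c = 000001100, weight = 2.
  m = 0011 → c = 000010010, weight = 2.
  m = 1011 → c = 111010110, weight = 6.
  m = 0111 → c = 001011010, weight = 4.
  m = 1111 → c = 110011110, weight = 6.
Tally weights:
  weight 0: 1 codewords.
  weight 2: 5 codewords.
  weight 4: 7 codewords.
  weight 6: 3 codewords.
Minimum distance d = smallest w > 0 with A_w > 0 = 2.
Sanity: Σ A_w = 16 = 2^4 = 16 ✓.


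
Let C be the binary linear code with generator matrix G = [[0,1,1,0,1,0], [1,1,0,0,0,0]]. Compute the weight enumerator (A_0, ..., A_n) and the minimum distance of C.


Weight distribution: A_0 = 1, A_2 = 1, A_3 = 2. Minimum distance d = 2.

Enumerate all 2^2 = 4 messages m ∈ F_2^2.
For each, compute codeword c = mG in F_2^6, then tally its weight.
  m = 00 → c = 000000, weight = 0.
  m = 10 → c = 011010, weight = 3.
  m = 01 → c = 110000, weight = 2.
  m = 11 → c = 101010, weight = 3.
Tally weights:
  weight 0: 1 codewords.
  weight 2: 1 codewords.
  weight 3: 2 codewords.
Minimum distance d = smallest w > 0 with A_w > 0 = 2.
Sanity: Σ A_w = 4 = 2^2 = 4 ✓.


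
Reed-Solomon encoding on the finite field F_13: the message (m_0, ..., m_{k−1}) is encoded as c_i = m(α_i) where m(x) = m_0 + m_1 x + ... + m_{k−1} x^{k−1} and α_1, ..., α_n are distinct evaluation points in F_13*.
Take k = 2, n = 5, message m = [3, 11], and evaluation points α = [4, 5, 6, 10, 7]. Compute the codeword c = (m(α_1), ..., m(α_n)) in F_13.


c = [8, 6, 4, 9, 2]

Message polynomial: m(x) = 3 + 11·x (mod 13).
For each evaluation point α_i, compute m(α_i) mod 13:
  α_1 = 4: Horner steps 11 → 8, so m(4) = 8.
  α_2 = 5: Horner steps 11 → 6, so m(5) = 6.
  α_3 = 6: Horner steps 11 → 4, so m(6) = 4.
  α_4 = 10: Horner steps 11 → 9, so m(10) = 9.
  α_5 = 7: Horner steps 11 → 2, so m(7) = 2.
Codeword c = [8, 6, 4, 9, 2] ∈ F_13^5.


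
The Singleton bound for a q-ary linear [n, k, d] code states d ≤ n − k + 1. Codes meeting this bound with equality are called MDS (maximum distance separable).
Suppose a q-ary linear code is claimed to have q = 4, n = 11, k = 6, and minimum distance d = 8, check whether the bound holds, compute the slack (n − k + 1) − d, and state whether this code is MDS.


Singleton RHS = n − k + 1 = 6, slack = -2, bound violated (no such code; not MDS).

Singleton bound: d ≤ n − k + 1.
Here n = 11, k = 6, so n − k + 1 = 6.
Given d = 8, check d ≤ 6: NO.
Slack = (n − k + 1) − d = -2.
The slack is negative: d = 8 exceeds n − k + 1 = 6 by 2, so the Singleton bound is violated and no linear [11, 6, 8]_4 code can exist. In particular it is not MDS (MDS requires d = n − k + 1 exactly).
Description: the claimed parameters are [11, 6, 8]_4; such a code would be impossible (violates the Singleton bound).


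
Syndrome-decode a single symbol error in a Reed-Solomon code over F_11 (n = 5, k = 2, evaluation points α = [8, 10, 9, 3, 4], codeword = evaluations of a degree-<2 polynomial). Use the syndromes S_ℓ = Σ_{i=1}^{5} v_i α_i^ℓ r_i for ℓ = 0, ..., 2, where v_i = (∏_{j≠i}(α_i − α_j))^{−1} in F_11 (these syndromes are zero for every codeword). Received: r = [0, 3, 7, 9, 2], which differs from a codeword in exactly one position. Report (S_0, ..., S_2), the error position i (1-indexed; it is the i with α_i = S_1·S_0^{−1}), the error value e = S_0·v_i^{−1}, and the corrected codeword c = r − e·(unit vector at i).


S = (8, 10, 7), error at position 5, error magnitude e = 8, c = [0, 3, 7, 9, 5].

Step 1: column multipliers v_i = (∏_{j≠i}(α_i − α_j))^{−1} mod 11.
  i = 1 (α = 8): (8−10)(8−9)(8−3)(8−4) = (−2)·(−1)·5·4 = 40 ≡ 7, so v_1 = 7^{−1} = 8 (mod 11).
  i = 2 (α = 10): (10−8)(10−9)(10−3)(10−4) = 2·1·7·6 = 84 ≡ 7, so v_2 = 7^{−1} = 8 (mod 11).
  i = 3 (α = 9): (9−8)(9−10)(9−3)(9−4) = 1·(−1)·6·5 = −30 ≡ 3, so v_3 = 3^{−1} = 4 (mod 11).
  i = 4 (α = 3): (3−8)(3−10)(3−9)(3−4) = (−5)·(−7)·(−6)·(−1) = 210 ≡ 1, so v_4 = 1^{−1} = 1 (mod 11).
  i = 5 (α = 4): (4−8)(4−10)(4−9)(4−3) = (−4)·(−6)·(−5)·1 = −120 ≡ 1, so v_5 = 1^{−1} = 1 (mod 11).
  v = [8, 8, 4, 1, 1].
Step 2: syndromes of r = [0, 3, 7, 9, 2] (all sums mod 11).
  S_0 = Σ v_i r_i = 8·0 + 8·3 + 4·7 + 1·9 + 1·2 = 63 ≡ 8.
  S_1 = Σ v_i α_i r_i = 8·8·0 + 8·10·3 + 4·9·7 + 1·3·9 + 1·4·2 = 527 ≡ 10.
  α_i^2 mod 11 = [9, 1, 4, 9, 5].
  S_2 = Σ v_i α_i^2 r_i = 8·9·0 + 8·1·3 + 4·4·7 + 1·9·9 + 1·5·2 = 227 ≡ 7.
  S = (8, 10, 7) ≠ 0, so r is not a codeword (an error is present).
Step 3: locate the error. For a single error e at position i, S_ℓ = v_i·e·α_i^ℓ, so α_err = S_1/S_0.
  S_0^{−1} = 8^{−1} = 7 (mod 11), so α_err = 10·7 = 70 ≡ 4 = α_5. Error position i = 5.
  Consistency check: S_2/S_1 = 7·10 = 70 ≡ 4 = α_err ✓ (single-error assumption holds).
Step 4: error magnitude e = S_0/v_5 = S_0·∏_{j≠5}(α_5 − α_j) = 8·1 = 8 ≡ 8 (mod 11).
Step 5: correct position 5: c_5 = r_5 − e = 2 − 8 ≡ 5 (mod 11). Hence c = [0, 3, 7, 9, 5].
  Check: interpolating c through the α_i gives m(x) = 10 + 7·x (degree < 2) with m(α_i) = c_i for every i, so c is indeed a codeword.


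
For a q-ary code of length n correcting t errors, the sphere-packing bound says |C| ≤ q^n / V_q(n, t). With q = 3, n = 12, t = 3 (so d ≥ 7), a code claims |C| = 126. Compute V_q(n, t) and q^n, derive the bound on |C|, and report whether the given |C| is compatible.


V_q(n, t) = 2049, q^n = 531441, Hamming bound = 259, |C| = 126 ≤ bound (satisfied).

Step 1: Compute V_q(n, t) = Σ_{j=0}^3 C(n, j) (q−1)^j.
  j = 0: C(12,0)·(2)^0 = 1·1 = 1.
  j = 1: C(12,1)·(2)^1 = 12·2 = 24.
  j = 2: C(12,2)·(2)^2 = 66·4 = 264.
  j = 3: C(12,3)·(2)^3 = 220·8 = 1760.
  V_q(n, t) = 1 + 24 + 264 + 1760 = 2049.
Step 2: q^n = 3^12 = 531441.
Step 3: Hamming bound ⌊q^n / V_q(n,t)⌋ = ⌊531441/2049⌋ = 259.
Step 4: Compare |C| = 126 to 259: satisfied.
The claimed |C| lies below the Hamming bound.


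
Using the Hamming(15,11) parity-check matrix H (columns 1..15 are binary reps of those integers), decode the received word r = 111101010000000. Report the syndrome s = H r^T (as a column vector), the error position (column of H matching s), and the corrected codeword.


s = (1, 0, 1, 0)^T, error position = 10, corrected codeword c = 111101010100000

Compute s = H r^T mod 2 one row at a time:
  s_1 = 1 + 0 + 0 + 0 + 0 + 0 + 0 + 0 = 1 ≡ 1 (mod 2).
  s_2 = 1 + 0 + 1 + 0 + 0 + 0 + 0 + 0 = 2 ≡ 0 (mod 2).
  s_3 = 1 + 1 + 1 + 0 + 0 + 0 + 0 + 0 = 3 ≡ 1 (mod 2).
  s_4 = 1 + 1 + 0 + 0 + 0 + 0 + 0 + 0 = 2 ≡ 0 (mod 2).
s = (1, 0, 1, 0)^T — this equals column 10 of H (binary 1010), so error is at position 10.
Correct: flip bit 10 of r = 111101010000000 to get c = 111101010100000.


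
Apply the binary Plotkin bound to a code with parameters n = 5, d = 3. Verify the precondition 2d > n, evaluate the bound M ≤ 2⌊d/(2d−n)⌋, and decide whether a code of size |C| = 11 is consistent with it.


Plotkin bound M ≤ 6; given |C| = 11 > bound (violated).

Check applicability: 2d = 6, n = 5.
2d − n = 1 > 0, so Plotkin applies.
Compute d/(2d−n) = 3/1 ≈ 3.0000.
⌊d/(2d−n)⌋ = 3.
Plotkin bound: M ≤ 2·3 = 6.
Given |C| = 11, check: VIOLATED.
This |C| is above the Plotkin bound, so no binary code with n = 5, d = 3 and 11 codewords exists.


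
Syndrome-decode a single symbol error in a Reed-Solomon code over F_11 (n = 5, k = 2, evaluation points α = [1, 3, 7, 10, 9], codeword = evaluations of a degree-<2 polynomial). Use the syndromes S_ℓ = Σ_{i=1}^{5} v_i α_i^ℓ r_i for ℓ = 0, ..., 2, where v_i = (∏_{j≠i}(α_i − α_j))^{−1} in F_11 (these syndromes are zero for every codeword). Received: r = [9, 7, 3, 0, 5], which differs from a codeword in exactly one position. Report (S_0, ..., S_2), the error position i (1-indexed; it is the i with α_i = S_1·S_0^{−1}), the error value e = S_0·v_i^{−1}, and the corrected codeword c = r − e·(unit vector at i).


S = (5, 1, 9), error at position 5, error magnitude e = 4, c = [9, 7, 3, 0, 1].

Step 1: column multipliers v_i = (∏_{j≠i}(α_i − α_j))^{−1} mod 11.
  i = 1 (α = 1): (1−3)(1−7)(1−10)(1−9) = (−2)·(−6)·(−9)·(−8) = 864 ≡ 6, so v_1 = 6^{−1} = 2 (mod 11).
  i = 2 (α = 3): (3−1)(3−7)(3−10)(3−9) = 2·(−4)·(−7)·(−6) = −336 ≡ 5, so v_2 = 5^{−1} = 9 (mod 11).
  i = 3 (α = 7): (7−1)(7−3)(7−10)(7−9) = 6·4·(−3)·(−2) = 144 ≡ 1, so v_3 = 1^{−1} = 1 (mod 11).
  i = 4 (α = 10): (10−1)(10−3)(10−7)(10−9) = 9·7·3·1 = 189 ≡ 2, so v_4 = 2^{−1} = 6 (mod 11).
  i = 5 (α = 9): (9−1)(9−3)(9−7)(9−10) = 8·6·2·(−1) = −96 ≡ 3, so v_5 = 3^{−1} = 4 (mod 11).
  v = [2, 9, 1, 6, 4].
Step 2: syndromes of r = [9, 7, 3, 0, 5] (all sums mod 11).
  S_0 = Σ v_i r_i = 2·9 + 9·7 + 1·3 + 6·0 + 4·5 = 104 ≡ 5.
  S_1 = Σ v_i α_i r_i = 2·1·9 + 9·3·7 + 1·7·3 + 6·10·0 + 4·9·5 = 408 ≡ 1.
  α_i^2 mod 11 = [1, 9, 5, 1, 4].
  S_2 = Σ v_i α_i^2 r_i = 2·1·9 + 9·9·7 + 1·5·3 + 6·1·0 + 4·4·5 = 680 ≡ 9.
  S = (5, 1, 9) ≠ 0, so r is not a codeword (an error is present).
Step 3: locate the error. For a single error e at position i, S_ℓ = v_i·e·α_i^ℓ, so α_err = S_1/S_0.
  S_0^{−1} = 5^{−1} = 9 (mod 11), so α_err = 1·9 = 9 ≡ 9 = α_5. Error position i = 5.
  Consistency check: S_2/S_1 = 9·1 = 9 ≡ 9 = α_err ✓ (single-error assumption holds).
Step 4: error magnitude e = S_0/v_5 = S_0·∏_{j≠5}(α_5 − α_j) = 5·3 = 15 ≡ 4 (mod 11).
Step 5: correct position 5: c_5 = r_5 − e = 5 − 4 ≡ 1 (mod 11). Hence c = [9, 7, 3, 0, 1].
  Check: interpolating c through the α_i gives m(x) = 10 + 10·x (degree < 2) with m(α_i) = c_i for every i, so c is indeed a codeword.
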